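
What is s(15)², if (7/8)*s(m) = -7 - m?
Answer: 30976/49 ≈ 632.16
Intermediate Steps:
s(m) = -8 - 8*m/7 (s(m) = 8*(-7 - m)/7 = -8 - 8*m/7)
s(15)² = (-8 - 8/7*15)² = (-8 - 120/7)² = (-176/7)² = 30976/49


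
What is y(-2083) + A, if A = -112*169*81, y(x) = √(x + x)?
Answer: -1533168 + I*√4166 ≈ -1.5332e+6 + 64.545*I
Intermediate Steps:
y(x) = √2*√x (y(x) = √(2*x) = √2*√x)
A = -1533168 (A = -18928*81 = -1533168)
y(-2083) + A = √2*√(-2083) - 1533168 = √2*(I*√2083) - 1533168 = I*√4166 - 1533168 = -1533168 + I*√4166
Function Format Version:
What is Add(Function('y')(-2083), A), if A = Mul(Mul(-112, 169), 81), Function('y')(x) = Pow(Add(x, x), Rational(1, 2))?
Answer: Add(-1533168, Mul(I, Pow(4166, Rational(1, 2)))) ≈ Add(-1.5332e+6, Mul(64.545, I))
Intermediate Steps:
Function('y')(x) = Mul(Pow(2, Rational(1, 2)), Pow(x, Rational(1, 2))) (Function('y')(x) = Pow(Mul(2, x), Rational(1, 2)) = Mul(Pow(2, Rational(1, 2)), Pow(x, Rational(1, 2))))
A = -1533168 (A = Mul(-18928, 81) = -1533168)
Add(Function('y')(-2083), A) = Add(Mul(Pow(2, Rational(1, 2)), Pow(-2083, Rational(1, 2))), -1533168) = Add(Mul(Pow(2, Rational(1, 2)), Mul(I, Pow(2083, Rational(1, 2)))), -1533168) = Add(Mul(I, Pow(4166, Rational(1, 2))), -1533168) = Add(-1533168, Mul(I, Pow(4166, Rational(1, 2))))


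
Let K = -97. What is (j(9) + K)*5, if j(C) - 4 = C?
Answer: -420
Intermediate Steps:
j(C) = 4 + C
(j(9) + K)*5 = ((4 + 9) - 97)*5 = (13 - 97)*5 = -84*5 = -420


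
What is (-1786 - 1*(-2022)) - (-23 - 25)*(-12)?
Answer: -340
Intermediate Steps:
(-1786 - 1*(-2022)) - (-23 - 25)*(-12) = (-1786 + 2022) - (-48)*(-12) = 236 - 1*576 = 236 - 576 = -340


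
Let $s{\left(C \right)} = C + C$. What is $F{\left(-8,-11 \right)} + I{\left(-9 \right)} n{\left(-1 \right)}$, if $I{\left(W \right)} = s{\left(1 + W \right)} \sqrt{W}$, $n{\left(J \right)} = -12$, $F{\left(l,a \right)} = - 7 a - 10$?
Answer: $67 + 576 i \approx 67.0 + 576.0 i$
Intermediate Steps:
$F{\left(l,a \right)} = -10 - 7 a$
$s{\left(C \right)} = 2 C$
$I{\left(W \right)} = \sqrt{W} \left(2 + 2 W\right)$ ($I{\left(W \right)} = 2 \left(1 + W\right) \sqrt{W} = \left(2 + 2 W\right) \sqrt{W} = \sqrt{W} \left(2 + 2 W\right)$)
$F{\left(-8,-11 \right)} + I{\left(-9 \right)} n{\left(-1 \right)} = \left(-10 - -77\right) + 2 \sqrt{-9} \left(1 - 9\right) \left(-12\right) = \left(-10 + 77\right) + 2 \cdot 3 i \left(-8\right) \left(-12\right) = 67 + - 48 i \left(-12\right) = 67 + 576 i$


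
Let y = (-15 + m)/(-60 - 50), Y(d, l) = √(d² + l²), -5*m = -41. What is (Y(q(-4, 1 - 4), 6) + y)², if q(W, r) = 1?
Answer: 2798414/75625 + 34*√37/275 ≈ 37.756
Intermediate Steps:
m = 41/5 (m = -⅕*(-41) = 41/5 ≈ 8.2000)
y = 17/275 (y = (-15 + 41/5)/(-60 - 50) = -34/5/(-110) = -34/5*(-1/110) = 17/275 ≈ 0.061818)
(Y(q(-4, 1 - 4), 6) + y)² = (√(1² + 6²) + 17/275)² = (√(1 + 36) + 17/275)² = (√37 + 17/275)² = (17/275 + √37)²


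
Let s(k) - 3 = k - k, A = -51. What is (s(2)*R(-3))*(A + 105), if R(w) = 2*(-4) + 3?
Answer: -810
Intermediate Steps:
R(w) = -5 (R(w) = -8 + 3 = -5)
s(k) = 3 (s(k) = 3 + (k - k) = 3 + 0 = 3)
(s(2)*R(-3))*(A + 105) = (3*(-5))*(-51 + 105) = -15*54 = -810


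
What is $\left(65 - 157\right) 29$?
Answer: $-2668$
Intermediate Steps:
$\left(65 - 157\right) 29 = \left(-92\right) 29 = -2668$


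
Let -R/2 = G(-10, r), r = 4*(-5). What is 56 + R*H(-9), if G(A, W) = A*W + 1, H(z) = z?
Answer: 3674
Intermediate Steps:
r = -20
G(A, W) = 1 + A*W
R = -402 (R = -2*(1 - 10*(-20)) = -2*(1 + 200) = -2*201 = -402)
56 + R*H(-9) = 56 - 402*(-9) = 56 + 3618 = 3674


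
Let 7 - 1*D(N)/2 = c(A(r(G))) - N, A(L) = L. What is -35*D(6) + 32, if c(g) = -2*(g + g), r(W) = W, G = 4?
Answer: -1998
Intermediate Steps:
c(g) = -4*g
D(N) = 46 + 2*N (D(N) = 14 - 2*(-4*4 - N) = 14 - 2*(-16 - N) = 14 + (32 + 2*N) = 46 + 2*N)
-35*D(6) + 32 = -35*(46 + 2*6) + 32 = -35*(46 + 12) + 32 = -35*58 + 32 = -2030 + 32 = -1998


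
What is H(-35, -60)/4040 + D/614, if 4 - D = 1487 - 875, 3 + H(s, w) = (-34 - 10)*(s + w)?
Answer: 54179/1240280 ≈ 0.043683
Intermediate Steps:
H(s, w) = -3 - 44*s - 44*w (H(s, w) = -3 + (-34 - 10)*(s + w) = -3 - 44*(s + w) = -3 + (-44*s - 44*w) = -3 - 44*s - 44*w)
D = -608 (D = 4 - (1487 - 875) = 4 - 1*612 = 4 - 612 = -608)
H(-35, -60)/4040 + D/614 = (-3 - 44*(-35) - 44*(-60))/4040 - 608/614 = (-3 + 1540 + 2640)*(1/4040) - 608*1/614 = 4177*(1/4040) - 304/307 = 4177/4040 - 304/307 = 54179/1240280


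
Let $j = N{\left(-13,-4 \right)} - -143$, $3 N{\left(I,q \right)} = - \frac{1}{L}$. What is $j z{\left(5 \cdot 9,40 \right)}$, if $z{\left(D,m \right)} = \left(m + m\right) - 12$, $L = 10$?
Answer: $\frac{145826}{15} \approx 9721.7$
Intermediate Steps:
$N{\left(I,q \right)} = - \frac{1}{30}$ ($N{\left(I,q \right)} = \frac{\left(-1\right) \frac{1}{10}}{3} = \frac{1}{3} \left(- \frac{1}{10}\right) = - \frac{1}{30}$)
$j = \frac{4289}{30}$ ($j = - \frac{1}{30} - -143 = - \frac{1}{30} + 143 = \frac{4289}{30} \approx 142.97$)
$z{\left(D,m \right)} = -12 + 2 m$ ($z{\left(D,m \right)} = 2 m - 12 = -12 + 2 m$)
$j z{\left(5 \cdot 9,40 \right)} = \frac{4289 \left(-12 + 2 \cdot 40\right)}{30} = \frac{4289 \left(-12 + 80\right)}{30} = \frac{4289}{30} \cdot 68 = \frac{145826}{15}$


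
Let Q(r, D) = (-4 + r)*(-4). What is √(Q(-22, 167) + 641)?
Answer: √745 ≈ 27.295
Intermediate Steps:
Q(r, D) = 16 - 4*r
√(Q(-22, 167) + 641) = √((16 - 4*(-22)) + 641) = √((16 + 88) + 641) = √(104 + 641) = √745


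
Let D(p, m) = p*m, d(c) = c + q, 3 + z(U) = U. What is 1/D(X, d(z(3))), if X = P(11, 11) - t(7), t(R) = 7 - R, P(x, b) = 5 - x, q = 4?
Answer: -1/24 ≈ -0.041667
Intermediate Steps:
z(U) = -3 + U
d(c) = 4 + c (d(c) = c + 4 = 4 + c)
X = -6 (X = (5 - 1*11) - (7 - 1*7) = (5 - 11) - (7 - 7) = -6 - 1*0 = -6 + 0 = -6)
D(p, m) = m*p
1/D(X, d(z(3))) = 1/((4 + (-3 + 3))*(-6)) = 1/((4 + 0)*(-6)) = 1/(4*(-6)) = 1/(-24) = -1/24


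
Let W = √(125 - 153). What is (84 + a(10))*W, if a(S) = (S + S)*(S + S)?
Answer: 968*I*√7 ≈ 2561.1*I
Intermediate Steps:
a(S) = 4*S² (a(S) = (2*S)*(2*S) = 4*S²)
W = 2*I*√7 (W = √(-28) = 2*I*√7 ≈ 5.2915*I)
(84 + a(10))*W = (84 + 4*10²)*(2*I*√7) = (84 + 4*100)*(2*I*√7) = (84 + 400)*(2*I*√7) = 484*(2*I*√7) = 968*I*√7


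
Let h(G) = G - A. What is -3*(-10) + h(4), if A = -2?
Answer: 36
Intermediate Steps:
h(G) = 2 + G (h(G) = G - 1*(-2) = G + 2 = 2 + G)
-3*(-10) + h(4) = -3*(-10) + (2 + 4) = 30 + 6 = 36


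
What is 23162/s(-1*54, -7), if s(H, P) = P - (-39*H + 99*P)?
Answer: -11581/710 ≈ -16.311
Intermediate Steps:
s(H, P) = -98*P + 39*H (s(H, P) = P + (-99*P + 39*H) = -98*P + 39*H)
23162/s(-1*54, -7) = 23162/(-98*(-7) + 39*(-1*54)) = 23162/(686 + 39*(-54)) = 23162/(686 - 2106) = 23162/(-1420) = 23162*(-1/1420) = -11581/710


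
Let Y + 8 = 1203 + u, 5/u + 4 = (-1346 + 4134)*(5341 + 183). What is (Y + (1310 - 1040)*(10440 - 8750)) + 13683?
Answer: 7256569029629/15400908 ≈ 4.7118e+5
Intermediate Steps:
u = 5/15400908 (u = 5/(-4 + (-1346 + 4134)*(5341 + 183)) = 5/(-4 + 2788*5524) = 5/(-4 + 15400912) = 5/15400908 ≈ 3.2466e-7)
Y = 18404085065/15400908 (Y = -8 + (1203 + 5/15400908) = -8 + 18527292329/15400908 = 18404085065/15400908 ≈ 1195.0)
(Y + (1310 - 1040)*(10440 - 8750)) + 13683 = (18404085065/15400908 + (1310 - 1040)*(10440 - 8750)) + 13683 = (18404085065/15400908 + 270*1690) + 13683 = (18404085065/15400908 + 456300) + 13683 = 7045838405465/15400908 + 13683 = 7256569029629/15400908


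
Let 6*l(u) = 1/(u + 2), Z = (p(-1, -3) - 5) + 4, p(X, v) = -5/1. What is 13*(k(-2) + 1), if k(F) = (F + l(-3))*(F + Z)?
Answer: 715/3 ≈ 238.33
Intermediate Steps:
p(X, v) = -5 (p(X, v) = -5*1 = -5)
Z = -6 (Z = (-5 - 5) + 4 = -10 + 4 = -6)
l(u) = 1/(6*(2 + u)) (l(u) = 1/(6*(u + 2)) = 1/(6*(2 + u)))
k(F) = (-6 + F)*(-1/6 + F) (k(F) = (F + 1/(6*(2 - 3)))*(F - 6) = (F + (1/6)/(-1))*(-6 + F) = (F + (1/6)*(-1))*(-6 + F) = (F - 1/6)*(-6 + F) = (-1/6 + F)*(-6 + F) = (-6 + F)*(-1/6 + F))
13*(k(-2) + 1) = 13*((1 + (-2)**2 - 37/6*(-2)) + 1) = 13*((1 + 4 + 37/3) + 1) = 13*(52/3 + 1) = 13*(55/3) = 715/3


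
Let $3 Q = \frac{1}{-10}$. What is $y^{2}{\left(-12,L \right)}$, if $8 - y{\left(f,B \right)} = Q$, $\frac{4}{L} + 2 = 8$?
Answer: $\frac{58081}{900} \approx 64.534$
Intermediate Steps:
$L = \frac{2}{3}$ ($L = \frac{4}{-2 + 8} = \frac{4}{6} = 4 \cdot \frac{1}{6} = \frac{2}{3} \approx 0.66667$)
$Q = - \frac{1}{30}$ ($Q = \frac{1}{3 \left(-10\right)} = \frac{1}{3} \left(- \frac{1}{10}\right) = - \frac{1}{30} \approx -0.033333$)
$y{\left(f,B \right)} = \frac{241}{30}$ ($y{\left(f,B \right)} = 8 - - \frac{1}{30} = 8 + \frac{1}{30} = \frac{241}{30}$)
$y^{2}{\left(-12,L \right)} = \left(\frac{241}{30}\right)^{2} = \frac{58081}{900}$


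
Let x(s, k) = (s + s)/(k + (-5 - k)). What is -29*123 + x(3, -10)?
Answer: -17841/5 ≈ -3568.2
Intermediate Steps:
x(s, k) = -2*s/5 (x(s, k) = (2*s)/(-5) = (2*s)*(-1/5) = -2*s/5)
-29*123 + x(3, -10) = -29*123 - 2/5*3 = -3567 - 6/5 = -17841/5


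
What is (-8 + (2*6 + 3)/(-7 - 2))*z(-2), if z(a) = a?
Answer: 58/3 ≈ 19.333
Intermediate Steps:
(-8 + (2*6 + 3)/(-7 - 2))*z(-2) = (-8 + (2*6 + 3)/(-7 - 2))*(-2) = (-8 + (12 + 3)/(-9))*(-2) = (-8 + 15*(-⅑))*(-2) = (-8 - 5/3)*(-2) = -29/3*(-2) = 58/3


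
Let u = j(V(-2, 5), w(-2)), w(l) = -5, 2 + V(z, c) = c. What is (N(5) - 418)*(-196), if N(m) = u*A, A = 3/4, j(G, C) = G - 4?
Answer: 82075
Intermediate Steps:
V(z, c) = -2 + c
j(G, C) = -4 + G
A = ¾ (A = 3*(¼) = ¾ ≈ 0.75000)
u = -1 (u = -4 + (-2 + 5) = -4 + 3 = -1)
N(m) = -¾ (N(m) = -1*¾ = -¾)
(N(5) - 418)*(-196) = (-¾ - 418)*(-196) = -1675/4*(-196) = 82075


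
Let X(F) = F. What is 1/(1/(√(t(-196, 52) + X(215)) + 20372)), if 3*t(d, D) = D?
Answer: 20372 + √2091/3 ≈ 20387.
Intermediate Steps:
t(d, D) = D/3
1/(1/(√(t(-196, 52) + X(215)) + 20372)) = 1/(1/(√((⅓)*52 + 215) + 20372)) = 1/(1/(√(52/3 + 215) + 20372)) = 1/(1/(√(697/3) + 20372)) = 1/(1/(√2091/3 + 20372)) = 1/(1/(20372 + √2091/3)) = 20372 + √2091/3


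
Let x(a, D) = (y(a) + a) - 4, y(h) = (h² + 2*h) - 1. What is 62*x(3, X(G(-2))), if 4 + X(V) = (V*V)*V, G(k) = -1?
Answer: 806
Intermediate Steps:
X(V) = -4 + V³ (X(V) = -4 + (V*V)*V = -4 + V²*V = -4 + V³)
y(h) = -1 + h² + 2*h
x(a, D) = -5 + a² + 3*a (x(a, D) = ((-1 + a² + 2*a) + a) - 4 = (-1 + a² + 3*a) - 4 = -5 + a² + 3*a)
62*x(3, X(G(-2))) = 62*(-5 + 3² + 3*3) = 62*(-5 + 9 + 9) = 62*13 = 806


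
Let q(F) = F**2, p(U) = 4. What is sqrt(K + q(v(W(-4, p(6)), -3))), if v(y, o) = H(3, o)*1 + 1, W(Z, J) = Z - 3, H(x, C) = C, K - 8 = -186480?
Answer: 2*I*sqrt(46617) ≈ 431.82*I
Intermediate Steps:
K = -186472 (K = 8 - 186480 = -186472)
W(Z, J) = -3 + Z
v(y, o) = 1 + o (v(y, o) = o*1 + 1 = o + 1 = 1 + o)
sqrt(K + q(v(W(-4, p(6)), -3))) = sqrt(-186472 + (1 - 3)**2) = sqrt(-186472 + (-2)**2) = sqrt(-186472 + 4) = sqrt(-186468) = 2*I*sqrt(46617)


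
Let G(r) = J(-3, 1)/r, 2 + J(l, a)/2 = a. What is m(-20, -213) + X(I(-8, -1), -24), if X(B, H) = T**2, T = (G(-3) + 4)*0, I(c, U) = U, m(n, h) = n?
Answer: -20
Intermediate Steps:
J(l, a) = -4 + 2*a
G(r) = -2/r (G(r) = (-4 + 2*1)/r = (-4 + 2)/r = -2/r)
T = 0 (T = (-2/(-3) + 4)*0 = (-2*(-1/3) + 4)*0 = (2/3 + 4)*0 = (14/3)*0 = 0)
X(B, H) = 0 (X(B, H) = 0**2 = 0)
m(-20, -213) + X(I(-8, -1), -24) = -20 + 0 = -20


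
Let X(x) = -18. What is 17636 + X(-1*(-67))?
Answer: 17618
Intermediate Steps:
17636 + X(-1*(-67)) = 17636 - 18 = 17618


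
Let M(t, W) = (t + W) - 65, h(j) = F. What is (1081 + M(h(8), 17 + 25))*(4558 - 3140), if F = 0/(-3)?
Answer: 1500244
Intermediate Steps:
F = 0 (F = 0*(-⅓) = 0)
h(j) = 0
M(t, W) = -65 + W + t (M(t, W) = (W + t) - 65 = -65 + W + t)
(1081 + M(h(8), 17 + 25))*(4558 - 3140) = (1081 + (-65 + (17 + 25) + 0))*(4558 - 3140) = (1081 + (-65 + 42 + 0))*1418 = (1081 - 23)*1418 = 1058*1418 = 1500244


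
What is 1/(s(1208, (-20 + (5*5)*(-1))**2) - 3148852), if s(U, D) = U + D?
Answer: -1/3145619 ≈ -3.1790e-7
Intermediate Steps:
s(U, D) = D + U
1/(s(1208, (-20 + (5*5)*(-1))**2) - 3148852) = 1/(((-20 + (5*5)*(-1))**2 + 1208) - 3148852) = 1/(((-20 + 25*(-1))**2 + 1208) - 3148852) = 1/(((-20 - 25)**2 + 1208) - 3148852) = 1/(((-45)**2 + 1208) - 3148852) = 1/((2025 + 1208) - 3148852) = 1/(3233 - 3148852) = 1/(-3145619) = -1/3145619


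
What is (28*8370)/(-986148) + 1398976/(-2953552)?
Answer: -1198953606/1685555207 ≈ -0.71131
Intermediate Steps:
(28*8370)/(-986148) + 1398976/(-2953552) = 234360*(-1/986148) + 1398976*(-1/2953552) = -2170/9131 - 87436/184597 = -1198953606/1685555207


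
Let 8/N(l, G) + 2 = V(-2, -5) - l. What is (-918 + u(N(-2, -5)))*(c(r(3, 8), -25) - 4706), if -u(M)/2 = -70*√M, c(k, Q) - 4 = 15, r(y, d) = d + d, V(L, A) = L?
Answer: 4302666 - 1312360*I ≈ 4.3027e+6 - 1.3124e+6*I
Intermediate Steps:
r(y, d) = 2*d
c(k, Q) = 19 (c(k, Q) = 4 + 15 = 19)
N(l, G) = 8/(-4 - l) (N(l, G) = 8/(-2 + (-2 - l)) = 8/(-4 - l))
u(M) = 140*√M (u(M) = -(-140)*√M = 140*√M)
(-918 + u(N(-2, -5)))*(c(r(3, 8), -25) - 4706) = (-918 + 140*√(-8/(4 - 2)))*(19 - 4706) = (-918 + 140*√(-8/2))*(-4687) = (-918 + 140*√(-8*½))*(-4687) = (-918 + 140*√(-4))*(-4687) = (-918 + 140*(2*I))*(-4687) = (-918 + 280*I)*(-4687) = 4302666 - 1312360*I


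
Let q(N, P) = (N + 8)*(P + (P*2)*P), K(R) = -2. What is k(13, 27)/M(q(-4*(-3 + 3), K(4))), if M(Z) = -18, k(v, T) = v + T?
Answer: -20/9 ≈ -2.2222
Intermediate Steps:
k(v, T) = T + v
q(N, P) = (8 + N)*(P + 2*P**2) (q(N, P) = (8 + N)*(P + (2*P)*P) = (8 + N)*(P + 2*P**2))
k(13, 27)/M(q(-4*(-3 + 3), K(4))) = (27 + 13)/(-18) = 40*(-1/18) = -20/9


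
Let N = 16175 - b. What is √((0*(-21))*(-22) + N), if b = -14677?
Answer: 6*√857 ≈ 175.65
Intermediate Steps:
N = 30852 (N = 16175 - 1*(-14677) = 16175 + 14677 = 30852)
√((0*(-21))*(-22) + N) = √((0*(-21))*(-22) + 30852) = √(0*(-22) + 30852) = √(0 + 30852) = √30852 = 6*√857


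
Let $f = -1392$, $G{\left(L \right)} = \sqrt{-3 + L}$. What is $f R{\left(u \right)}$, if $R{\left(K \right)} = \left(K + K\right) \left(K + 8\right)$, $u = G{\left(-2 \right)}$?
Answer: $13920 - 22272 i \sqrt{5} \approx 13920.0 - 49802.0 i$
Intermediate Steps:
$u = i \sqrt{5}$ ($u = \sqrt{-3 - 2} = \sqrt{-5} = i \sqrt{5} \approx 2.2361 i$)
$R{\left(K \right)} = 2 K \left(8 + K\right)$
$f R{\left(u \right)} = - 1392 \cdot 2 i \sqrt{5} \left(8 + i \sqrt{5}\right) = - 2784 i \sqrt{5} \left(8 + i \sqrt{5}\right)$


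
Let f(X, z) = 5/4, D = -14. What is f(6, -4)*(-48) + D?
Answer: -74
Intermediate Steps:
f(X, z) = 5/4 (f(X, z) = 5*(¼) = 5/4)
f(6, -4)*(-48) + D = (5/4)*(-48) - 14 = -60 - 14 = -74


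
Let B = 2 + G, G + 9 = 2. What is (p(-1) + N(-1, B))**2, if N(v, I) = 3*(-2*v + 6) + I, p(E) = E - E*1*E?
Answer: 289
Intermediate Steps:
G = -7 (G = -9 + 2 = -7)
B = -5 (B = 2 - 7 = -5)
p(E) = E - E**2 (p(E) = E - E*E = E - E**2)
N(v, I) = 18 + I - 6*v (N(v, I) = 3*(6 - 2*v) + I = (18 - 6*v) + I = 18 + I - 6*v)
(p(-1) + N(-1, B))**2 = (-(1 - 1*(-1)) + (18 - 5 - 6*(-1)))**2 = (-(1 + 1) + (18 - 5 + 6))**2 = (-1*2 + 19)**2 = (-2 + 19)**2 = 17**2 = 289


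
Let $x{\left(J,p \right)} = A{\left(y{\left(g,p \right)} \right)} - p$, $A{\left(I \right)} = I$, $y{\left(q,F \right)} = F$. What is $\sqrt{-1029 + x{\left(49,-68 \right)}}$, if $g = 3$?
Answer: $7 i \sqrt{21} \approx 32.078 i$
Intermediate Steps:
$x{\left(J,p \right)} = 0$ ($x{\left(J,p \right)} = p - p = 0$)
$\sqrt{-1029 + x{\left(49,-68 \right)}} = \sqrt{-1029 + 0} = \sqrt{-1029} = 7 i \sqrt{21}$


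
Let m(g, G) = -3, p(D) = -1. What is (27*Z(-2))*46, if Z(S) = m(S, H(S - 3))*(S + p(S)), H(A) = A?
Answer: 11178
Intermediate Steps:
Z(S) = 3 - 3*S (Z(S) = -3*(S - 1) = -3*(-1 + S) = 3 - 3*S)
(27*Z(-2))*46 = (27*(3 - 3*(-2)))*46 = (27*(3 + 6))*46 = (27*9)*46 = 243*46 = 11178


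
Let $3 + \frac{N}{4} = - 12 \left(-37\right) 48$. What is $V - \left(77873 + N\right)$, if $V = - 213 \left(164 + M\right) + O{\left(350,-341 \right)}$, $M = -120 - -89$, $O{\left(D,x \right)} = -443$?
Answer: $-191881$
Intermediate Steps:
$N = 85236$ ($N = -12 + 4 \left(- 12 \left(-37\right) 48\right) = -12 + 4 \left(- \left(-444\right) 48\right) = -12 + 4 \left(\left(-1\right) \left(-21312\right)\right) = -12 + 4 \cdot 21312 = -12 + 85248 = 85236$)
$M = -31$ ($M = -120 + 89 = -31$)
$V = -28772$ ($V = - 213 \left(164 - 31\right) - 443 = \left(-213\right) 133 - 443 = -28329 - 443 = -28772$)
$V - \left(77873 + N\right) = -28772 - 163109 = -191881$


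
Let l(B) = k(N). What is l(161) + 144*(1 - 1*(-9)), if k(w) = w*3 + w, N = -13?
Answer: 1388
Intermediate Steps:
k(w) = 4*w (k(w) = 3*w + w = 4*w)
l(B) = -52 (l(B) = 4*(-13) = -52)
l(161) + 144*(1 - 1*(-9)) = -52 + 144*(1 - 1*(-9)) = -52 + 144*(1 + 9) = -52 + 144*10 = -52 + 1440 = 1388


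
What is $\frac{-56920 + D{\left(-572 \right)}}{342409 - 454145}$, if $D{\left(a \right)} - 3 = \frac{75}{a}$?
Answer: $\frac{32556599}{63912992} \approx 0.50939$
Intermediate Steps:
$D{\left(a \right)} = 3 + \frac{75}{a}$
$\frac{-56920 + D{\left(-572 \right)}}{342409 - 454145} = \frac{-56920 + \left(3 + \frac{75}{-572}\right)}{342409 - 454145} = \frac{-56920 + \left(3 + 75 \left(- \frac{1}{572}\right)\right)}{-111736} = \left(-56920 + \left(3 - \frac{75}{572}\right)\right) \left(- \frac{1}{111736}\right) = \left(-56920 + \frac{1641}{572}\right) \left(- \frac{1}{111736}\right) = \left(- \frac{32556599}{572}\right) \left(- \frac{1}{111736}\right) = \frac{32556599}{63912992}$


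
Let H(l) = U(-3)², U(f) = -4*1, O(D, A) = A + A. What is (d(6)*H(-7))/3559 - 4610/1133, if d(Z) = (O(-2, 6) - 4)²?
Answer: -15246798/4032347 ≈ -3.7811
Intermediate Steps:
O(D, A) = 2*A
U(f) = -4
H(l) = 16 (H(l) = (-4)² = 16)
d(Z) = 64 (d(Z) = (2*6 - 4)² = (12 - 4)² = 8² = 64)
(d(6)*H(-7))/3559 - 4610/1133 = (64*16)/3559 - 4610/1133 = 1024*(1/3559) - 4610*1/1133 = 1024/3559 - 4610/1133 = -15246798/4032347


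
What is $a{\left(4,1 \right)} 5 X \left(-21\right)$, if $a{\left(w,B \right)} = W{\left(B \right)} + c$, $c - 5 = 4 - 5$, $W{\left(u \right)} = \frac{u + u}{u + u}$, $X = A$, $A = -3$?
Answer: $1575$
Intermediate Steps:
$X = -3$
$W{\left(u \right)} = 1$ ($W{\left(u \right)} = \frac{2 u}{2 u} = 2 u \frac{1}{2 u} = 1$)
$c = 4$ ($c = 5 + \left(4 - 5\right) = 5 - 1 = 4$)
$a{\left(w,B \right)} = 5$ ($a{\left(w,B \right)} = 1 + 4 = 5$)
$a{\left(4,1 \right)} 5 X \left(-21\right) = 5 \cdot 5 \left(-3\right) \left(-21\right) = 5 \left(-15\right) \left(-21\right) = \left(-75\right) \left(-21\right) = 1575$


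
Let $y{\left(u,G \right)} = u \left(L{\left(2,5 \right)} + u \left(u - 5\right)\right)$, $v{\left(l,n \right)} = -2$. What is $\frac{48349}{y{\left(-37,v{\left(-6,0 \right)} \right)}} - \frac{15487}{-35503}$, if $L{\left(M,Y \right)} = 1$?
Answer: $- \frac{825490002}{2042665105} \approx -0.40412$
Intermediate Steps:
$y{\left(u,G \right)} = u \left(1 + u \left(-5 + u\right)\right)$ ($y{\left(u,G \right)} = u \left(1 + u \left(u - 5\right)\right) = u \left(1 + u \left(-5 + u\right)\right)$)
$\frac{48349}{y{\left(-37,v{\left(-6,0 \right)} \right)}} - \frac{15487}{-35503} = \frac{48349}{\left(-37\right) \left(1 + \left(-37\right)^{2} - -185\right)} - \frac{15487}{-35503} = \frac{48349}{\left(-37\right) \left(1 + 1369 + 185\right)} - - \frac{15487}{35503} = \frac{48349}{\left(-37\right) 1555} + \frac{15487}{35503} = \frac{48349}{-57535} + \frac{15487}{35503} = 48349 \left(- \frac{1}{57535}\right) + \frac{15487}{35503} = - \frac{48349}{57535} + \frac{15487}{35503} = - \frac{825490002}{2042665105}$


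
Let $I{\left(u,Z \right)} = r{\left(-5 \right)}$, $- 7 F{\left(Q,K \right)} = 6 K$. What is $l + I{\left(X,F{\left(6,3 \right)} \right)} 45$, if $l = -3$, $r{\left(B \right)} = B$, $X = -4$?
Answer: $-228$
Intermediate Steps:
$F{\left(Q,K \right)} = - \frac{6 K}{7}$
$I{\left(u,Z \right)} = -5$
$l + I{\left(X,F{\left(6,3 \right)} \right)} 45 = -3 - 225 = -228$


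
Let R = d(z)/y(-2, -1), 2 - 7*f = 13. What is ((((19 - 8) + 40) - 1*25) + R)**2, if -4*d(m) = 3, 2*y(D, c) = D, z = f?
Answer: 11449/16 ≈ 715.56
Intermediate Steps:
f = -11/7 (f = 2/7 - 1/7*13 = 2/7 - 13/7 = -11/7 ≈ -1.5714)
z = -11/7 ≈ -1.5714
y(D, c) = D/2
d(m) = -3/4 (d(m) = -1/4*3 = -3/4)
R = 3/4 (R = -3/(4*((1/2)*(-2))) = -3/4/(-1) = -3/4*(-1) = 3/4 ≈ 0.75000)
((((19 - 8) + 40) - 1*25) + R)**2 = ((((19 - 8) + 40) - 1*25) + 3/4)**2 = (((11 + 40) - 25) + 3/4)**2 = ((51 - 25) + 3/4)**2 = (26 + 3/4)**2 = (107/4)**2 = 11449/16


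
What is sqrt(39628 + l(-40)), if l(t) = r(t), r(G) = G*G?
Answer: 2*sqrt(10307) ≈ 203.05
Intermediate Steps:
r(G) = G**2
l(t) = t**2
sqrt(39628 + l(-40)) = sqrt(39628 + (-40)**2) = sqrt(39628 + 1600) = sqrt(41228) = 2*sqrt(10307)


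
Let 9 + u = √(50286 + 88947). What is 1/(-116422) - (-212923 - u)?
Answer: 24787873707/116422 + √139233 ≈ 2.1329e+5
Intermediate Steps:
u = -9 + √139233 (u = -9 + √(50286 + 88947) = -9 + √139233 ≈ 364.14)
1/(-116422) - (-212923 - u) = 1/(-116422) - (-212923 - (-9 + √139233)) = -1/116422 - (-212923 + (9 - √139233)) = -1/116422 - (-212914 - √139233) = -1/116422 + (212914 + √139233) = 24787873707/116422 + √139233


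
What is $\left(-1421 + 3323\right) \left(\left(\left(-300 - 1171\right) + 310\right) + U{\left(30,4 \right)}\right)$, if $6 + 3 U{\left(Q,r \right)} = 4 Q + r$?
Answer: $-2133410$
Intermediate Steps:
$U{\left(Q,r \right)} = -2 + \frac{r}{3} + \frac{4 Q}{3}$ ($U{\left(Q,r \right)} = -2 + \frac{4 Q + r}{3} = -2 + \frac{r + 4 Q}{3} = -2 + \left(\frac{r}{3} + \frac{4 Q}{3}\right) = -2 + \frac{r}{3} + \frac{4 Q}{3}$)
$\left(-1421 + 3323\right) \left(\left(\left(-300 - 1171\right) + 310\right) + U{\left(30,4 \right)}\right) = \left(-1421 + 3323\right) \left(\left(\left(-300 - 1171\right) + 310\right) + \left(-2 + \frac{1}{3} \cdot 4 + \frac{4}{3} \cdot 30\right)\right) = 1902 \left(\left(-1471 + 310\right) + \left(-2 + \frac{4}{3} + 40\right)\right) = 1902 \left(-1161 + \frac{118}{3}\right) = 1902 \left(- \frac{3365}{3}\right) = -2133410$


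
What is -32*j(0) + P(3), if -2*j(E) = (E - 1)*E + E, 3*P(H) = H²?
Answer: 3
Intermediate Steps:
P(H) = H²/3
j(E) = -E/2 - E*(-1 + E)/2 (j(E) = -((E - 1)*E + E)/2 = -((-1 + E)*E + E)/2 = -(E*(-1 + E) + E)/2 = -(E + E*(-1 + E))/2 = -E/2 - E*(-1 + E)/2)
-32*j(0) + P(3) = -(-16)*0² + (⅓)*3² = -(-16)*0 + (⅓)*9 = -32*0 + 3 = 0 + 3 = 3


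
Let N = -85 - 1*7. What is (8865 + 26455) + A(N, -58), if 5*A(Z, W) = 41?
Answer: 176641/5 ≈ 35328.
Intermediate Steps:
N = -92 (N = -85 - 7 = -92)
A(Z, W) = 41/5 (A(Z, W) = (⅕)*41 = 41/5)
(8865 + 26455) + A(N, -58) = (8865 + 26455) + 41/5 = 35320 + 41/5 = 176641/5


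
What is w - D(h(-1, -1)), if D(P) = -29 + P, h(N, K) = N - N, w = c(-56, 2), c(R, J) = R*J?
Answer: -83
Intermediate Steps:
c(R, J) = J*R
w = -112 (w = 2*(-56) = -112)
h(N, K) = 0
w - D(h(-1, -1)) = -112 - (-29 + 0) = -112 - 1*(-29) = -112 + 29 = -83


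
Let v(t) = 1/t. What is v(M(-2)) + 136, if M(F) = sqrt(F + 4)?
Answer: 136 + sqrt(2)/2 ≈ 136.71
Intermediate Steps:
M(F) = sqrt(4 + F)
v(M(-2)) + 136 = 1/(sqrt(4 - 2)) + 136 = 1/(sqrt(2)) + 136 = sqrt(2)/2 + 136 = 136 + sqrt(2)/2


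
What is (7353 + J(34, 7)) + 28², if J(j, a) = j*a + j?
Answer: 8409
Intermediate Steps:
J(j, a) = j + a*j (J(j, a) = a*j + j = j + a*j)
(7353 + J(34, 7)) + 28² = (7353 + 34*(1 + 7)) + 28² = (7353 + 34*8) + 784 = (7353 + 272) + 784 = 7625 + 784 = 8409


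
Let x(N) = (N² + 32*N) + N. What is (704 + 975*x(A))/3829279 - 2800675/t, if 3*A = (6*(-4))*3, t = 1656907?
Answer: -11072344114997/6344759180053 ≈ -1.7451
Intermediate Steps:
A = -24 (A = ((6*(-4))*3)/3 = (-24*3)/3 = (⅓)*(-72) = -24)
x(N) = N² + 33*N
(704 + 975*x(A))/3829279 - 2800675/t = (704 + 975*(-24*(33 - 24)))/3829279 - 2800675/1656907 = (704 + 975*(-24*9))*(1/3829279) - 2800675*1/1656907 = (704 + 975*(-216))*(1/3829279) - 2800675/1656907 = (704 - 210600)*(1/3829279) - 2800675/1656907 = -209896*1/3829279 - 2800675/1656907 = -209896/3829279 - 2800675/1656907 = -11072344114997/6344759180053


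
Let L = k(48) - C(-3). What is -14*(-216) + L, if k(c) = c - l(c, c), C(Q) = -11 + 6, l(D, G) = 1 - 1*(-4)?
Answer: 3072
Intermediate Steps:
l(D, G) = 5 (l(D, G) = 1 + 4 = 5)
C(Q) = -5
k(c) = -5 + c (k(c) = c - 1*5 = c - 5 = -5 + c)
L = 48 (L = (-5 + 48) - 1*(-5) = 43 + 5 = 48)
-14*(-216) + L = -14*(-216) + 48 = 3024 + 48 = 3072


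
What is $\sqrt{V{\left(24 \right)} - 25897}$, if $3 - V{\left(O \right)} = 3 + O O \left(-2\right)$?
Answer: $7 i \sqrt{505} \approx 157.31 i$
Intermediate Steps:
$V{\left(O \right)} = 2 O^{2}$ ($V{\left(O \right)} = 3 - \left(3 + O O \left(-2\right)\right) = 3 - \left(3 + O \left(- 2 O\right)\right) = 3 - \left(3 - 2 O^{2}\right) = 3 + \left(-3 + 2 O^{2}\right) = 2 O^{2}$)
$\sqrt{V{\left(24 \right)} - 25897} = \sqrt{2 \cdot 24^{2} - 25897} = \sqrt{2 \cdot 576 - 25897} = \sqrt{1152 - 25897} = \sqrt{-24745} = 7 i \sqrt{505}$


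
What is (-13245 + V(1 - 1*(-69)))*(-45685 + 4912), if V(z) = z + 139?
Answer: 531516828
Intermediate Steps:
V(z) = 139 + z
(-13245 + V(1 - 1*(-69)))*(-45685 + 4912) = (-13245 + (139 + (1 - 1*(-69))))*(-45685 + 4912) = (-13245 + (139 + (1 + 69)))*(-40773) = (-13245 + (139 + 70))*(-40773) = (-13245 + 209)*(-40773) = -13036*(-40773) = 531516828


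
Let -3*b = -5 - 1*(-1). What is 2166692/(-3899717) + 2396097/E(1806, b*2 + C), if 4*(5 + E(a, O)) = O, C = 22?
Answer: 56064586060450/27298019 ≈ 2.0538e+6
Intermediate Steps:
b = 4/3 (b = -(-5 - 1*(-1))/3 = -(-5 + 1)/3 = -1/3*(-4) = 4/3 ≈ 1.3333)
E(a, O) = -5 + O/4
2166692/(-3899717) + 2396097/E(1806, b*2 + C) = 2166692/(-3899717) + 2396097/(-5 + ((4/3)*2 + 22)/4) = 2166692*(-1/3899717) + 2396097/(-5 + (8/3 + 22)/4) = -2166692/3899717 + 2396097/(-5 + (1/4)*(74/3)) = -2166692/3899717 + 2396097/(-5 + 37/6) = -2166692/3899717 + 2396097/(7/6) = -2166692/3899717 + 2396097*(6/7) = -2166692/3899717 + 14376582/7 = 56064586060450/27298019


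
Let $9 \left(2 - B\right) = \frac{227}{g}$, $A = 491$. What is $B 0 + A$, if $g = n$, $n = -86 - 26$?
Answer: $491$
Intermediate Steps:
$n = -112$ ($n = -86 - 26 = -112$)
$g = -112$
$B = \frac{2243}{1008}$ ($B = 2 - \frac{227 \frac{1}{-112}}{9} = 2 - \frac{227 \left(- \frac{1}{112}\right)}{9} = 2 - - \frac{227}{1008} = 2 + \frac{227}{1008} = \frac{2243}{1008} \approx 2.2252$)
$B 0 + A = \frac{2243}{1008} \cdot 0 + 491 = 0 + 491 = 491$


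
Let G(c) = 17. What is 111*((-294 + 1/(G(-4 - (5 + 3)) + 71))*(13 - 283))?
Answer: 387676935/44 ≈ 8.8108e+6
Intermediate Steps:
111*((-294 + 1/(G(-4 - (5 + 3)) + 71))*(13 - 283)) = 111*((-294 + 1/(17 + 71))*(13 - 283)) = 111*((-294 + 1/88)*(-270)) = 111*(-25871/88*(-270)) = 111*(3492585/44) = 387676935/44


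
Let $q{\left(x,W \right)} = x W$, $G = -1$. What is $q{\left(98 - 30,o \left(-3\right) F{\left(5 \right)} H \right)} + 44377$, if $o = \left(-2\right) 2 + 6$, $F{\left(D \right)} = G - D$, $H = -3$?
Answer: $37033$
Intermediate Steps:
$F{\left(D \right)} = -1 - D$
$o = 2$ ($o = -4 + 6 = 2$)
$q{\left(x,W \right)} = W x$
$q{\left(98 - 30,o \left(-3\right) F{\left(5 \right)} H \right)} + 44377 = 2 \left(-3\right) \left(-1 - 5\right) \left(-3\right) \left(98 - 30\right) + 44377 = - 6 \left(-1 - 5\right) \left(-3\right) 68 + 44377 = - 6 \left(\left(-6\right) \left(-3\right)\right) 68 + 44377 = \left(-6\right) 18 \cdot 68 + 44377 = \left(-108\right) 68 + 44377 = -7344 + 44377 = 37033$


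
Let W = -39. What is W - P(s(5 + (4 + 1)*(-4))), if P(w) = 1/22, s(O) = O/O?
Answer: -859/22 ≈ -39.045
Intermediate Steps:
s(O) = 1
P(w) = 1/22
W - P(s(5 + (4 + 1)*(-4))) = -39 - 1*1/22 = -39 - 1/22 = -859/22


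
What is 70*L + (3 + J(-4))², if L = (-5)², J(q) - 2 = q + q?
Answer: 1759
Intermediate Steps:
J(q) = 2 + 2*q (J(q) = 2 + (q + q) = 2 + 2*q)
L = 25
70*L + (3 + J(-4))² = 70*25 + (3 + (2 + 2*(-4)))² = 1750 + (3 + (2 - 8))² = 1750 + (3 - 6)² = 1750 + (-3)² = 1750 + 9 = 1759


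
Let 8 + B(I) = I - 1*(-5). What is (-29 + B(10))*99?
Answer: -2178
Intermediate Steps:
B(I) = -3 + I (B(I) = -8 + (I - 1*(-5)) = -8 + (I + 5) = -8 + (5 + I) = -3 + I)
(-29 + B(10))*99 = (-29 + (-3 + 10))*99 = (-29 + 7)*99 = -22*99 = -2178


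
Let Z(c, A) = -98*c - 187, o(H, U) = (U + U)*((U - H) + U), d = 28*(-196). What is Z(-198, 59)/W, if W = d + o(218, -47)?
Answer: 19217/23840 ≈ 0.80608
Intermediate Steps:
d = -5488
o(H, U) = 2*U*(-H + 2*U) (o(H, U) = (2*U)*(-H + 2*U) = 2*U*(-H + 2*U))
Z(c, A) = -187 - 98*c
W = 23840 (W = -5488 + 2*(-47)*(-1*218 + 2*(-47)) = -5488 + 2*(-47)*(-218 - 94) = -5488 + 2*(-47)*(-312) = -5488 + 29328 = 23840)
Z(-198, 59)/W = (-187 - 98*(-198))/23840 = (-187 + 19404)*(1/23840) = 19217*(1/23840) = 19217/23840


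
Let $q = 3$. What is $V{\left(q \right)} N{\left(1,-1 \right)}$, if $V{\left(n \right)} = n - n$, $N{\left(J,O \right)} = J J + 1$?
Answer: $0$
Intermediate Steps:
$N{\left(J,O \right)} = 1 + J^{2}$ ($N{\left(J,O \right)} = J^{2} + 1 = 1 + J^{2}$)
$V{\left(n \right)} = 0$
$V{\left(q \right)} N{\left(1,-1 \right)} = 0 \left(1 + 1^{2}\right) = 0 \left(1 + 1\right) = 0 \cdot 2 = 0$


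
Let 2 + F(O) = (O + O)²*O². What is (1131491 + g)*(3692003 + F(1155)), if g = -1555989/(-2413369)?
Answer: 19438521743083525557435168/2413369 ≈ 8.0545e+18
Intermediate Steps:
g = 1555989/2413369 (g = -1555989*(-1/2413369) = 1555989/2413369 ≈ 0.64474)
F(O) = -2 + 4*O⁴ (F(O) = -2 + (O + O)²*O² = -2 + (2*O)²*O² = -2 + (4*O²)*O² = -2 + 4*O⁴)
(1131491 + g)*(3692003 + F(1155)) = (1131491 + 1555989/2413369)*(3692003 + (-2 + 4*1155⁴)) = 2730706859168*(3692003 + (-2 + 4*1779622700625))/2413369 = 2730706859168*(3692003 + (-2 + 7118490802500))/2413369 = 2730706859168*(3692003 + 7118490802498)/2413369 = (2730706859168/2413369)*7118494494501 = 19438521743083525557435168/2413369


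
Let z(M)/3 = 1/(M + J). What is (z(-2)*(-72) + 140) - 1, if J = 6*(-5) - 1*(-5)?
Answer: 147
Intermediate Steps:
J = -25 (J = -30 + 5 = -25)
z(M) = 3/(-25 + M) (z(M) = 3/(M - 25) = 3/(-25 + M))
(z(-2)*(-72) + 140) - 1 = ((3/(-25 - 2))*(-72) + 140) - 1 = ((3/(-27))*(-72) + 140) - 1 = ((3*(-1/27))*(-72) + 140) - 1 = (-⅑*(-72) + 140) - 1 = (8 + 140) - 1 = 148 - 1 = 147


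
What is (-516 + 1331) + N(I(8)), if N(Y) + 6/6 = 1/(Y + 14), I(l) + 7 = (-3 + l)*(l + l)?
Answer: 70819/87 ≈ 814.01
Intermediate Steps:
I(l) = -7 + 2*l*(-3 + l) (I(l) = -7 + (-3 + l)*(l + l) = -7 + (-3 + l)*(2*l) = -7 + 2*l*(-3 + l))
N(Y) = -1 + 1/(14 + Y) (N(Y) = -1 + 1/(Y + 14) = -1 + 1/(14 + Y))
(-516 + 1331) + N(I(8)) = (-516 + 1331) + (-13 - (-7 - 6*8 + 2*8²))/(14 + (-7 - 6*8 + 2*8²)) = 815 + (-13 - (-7 - 48 + 2*64))/(14 + (-7 - 48 + 2*64)) = 815 + (-13 - (-7 - 48 + 128))/(14 + (-7 - 48 + 128)) = 815 + (-13 - 1*73)/(14 + 73) = 815 + (-13 - 73)/87 = 815 + (1/87)*(-86) = 815 - 86/87 = 70819/87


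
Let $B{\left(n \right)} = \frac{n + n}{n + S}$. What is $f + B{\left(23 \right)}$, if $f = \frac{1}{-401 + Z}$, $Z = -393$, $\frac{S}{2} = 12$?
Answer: $\frac{36477}{37318} \approx 0.97746$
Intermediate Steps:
$S = 24$ ($S = 2 \cdot 12 = 24$)
$B{\left(n \right)} = \frac{2 n}{24 + n}$ ($B{\left(n \right)} = \frac{n + n}{n + 24} = \frac{2 n}{24 + n}$)
$f = - \frac{1}{794}$ ($f = \frac{1}{-401 - 393} = \frac{1}{-794} = - \frac{1}{794} \approx -0.0012594$)
$f + B{\left(23 \right)} = - \frac{1}{794} + 2 \cdot 23 \frac{1}{24 + 23} = - \frac{1}{794} + 2 \cdot 23 \cdot \frac{1}{47} = - \frac{1}{794} + \frac{46}{47} = \frac{36477}{37318}$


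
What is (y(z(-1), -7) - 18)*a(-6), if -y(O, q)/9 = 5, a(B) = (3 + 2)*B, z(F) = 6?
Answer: 1890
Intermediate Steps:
a(B) = 5*B
y(O, q) = -45 (y(O, q) = -9*5 = -45)
(y(z(-1), -7) - 18)*a(-6) = (-45 - 18)*(5*(-6)) = -63*(-30) = 1890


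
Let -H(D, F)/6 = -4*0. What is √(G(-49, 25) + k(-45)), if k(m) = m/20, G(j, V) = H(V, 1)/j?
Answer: 3*I/2 ≈ 1.5*I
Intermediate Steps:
H(D, F) = 0 (H(D, F) = -(-24)*0 = -6*0 = 0)
G(j, V) = 0 (G(j, V) = 0/j = 0)
k(m) = m/20 (k(m) = m*(1/20) = m/20)
√(G(-49, 25) + k(-45)) = √(0 + (1/20)*(-45)) = √(0 - 9/4) = √(-9/4) = 3*I/2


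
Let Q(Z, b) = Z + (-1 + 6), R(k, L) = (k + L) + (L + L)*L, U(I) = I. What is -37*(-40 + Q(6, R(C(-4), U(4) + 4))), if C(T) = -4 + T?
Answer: 1073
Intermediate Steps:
R(k, L) = L + k + 2*L² (R(k, L) = (L + k) + (2*L)*L = (L + k) + 2*L² = L + k + 2*L²)
Q(Z, b) = 5 + Z (Q(Z, b) = Z + 5 = 5 + Z)
-37*(-40 + Q(6, R(C(-4), U(4) + 4))) = -37*(-40 + (5 + 6)) = -37*(-40 + 11) = -37*(-29) = 1073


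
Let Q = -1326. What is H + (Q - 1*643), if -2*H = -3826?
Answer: -56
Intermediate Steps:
H = 1913 (H = -½*(-3826) = 1913)
H + (Q - 1*643) = 1913 + (-1326 - 1*643) = 1913 + (-1326 - 643) = 1913 - 1969 = -56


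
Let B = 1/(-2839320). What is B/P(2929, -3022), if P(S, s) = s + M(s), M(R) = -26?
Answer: 1/8654247360 ≈ 1.1555e-10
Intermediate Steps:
B = -1/2839320 ≈ -3.5220e-7
P(S, s) = -26 + s (P(S, s) = s - 26 = -26 + s)
B/P(2929, -3022) = -1/(2839320*(-26 - 3022)) = -1/2839320/(-3048) = -1/2839320*(-1/3048) = 1/8654247360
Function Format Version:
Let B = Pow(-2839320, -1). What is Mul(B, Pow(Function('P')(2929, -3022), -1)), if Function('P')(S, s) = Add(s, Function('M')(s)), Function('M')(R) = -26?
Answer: Rational(1, 8654247360) ≈ 1.1555e-10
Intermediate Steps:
B = Rational(-1, 2839320) ≈ -3.5220e-7
Function('P')(S, s) = Add(-26, s) (Function('P')(S, s) = Add(s, -26) = Add(-26, s))
Mul(B, Pow(Function('P')(2929, -3022), -1)) = Mul(Rational(-1, 2839320), Pow(Add(-26, -3022), -1)) = Mul(Rational(-1, 2839320), Pow(-3048, -1)) = Mul(Rational(-1, 2839320), Rational(-1, 3048)) = Rational(1, 8654247360)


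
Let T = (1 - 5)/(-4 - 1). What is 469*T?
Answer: 1876/5 ≈ 375.20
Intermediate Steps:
T = 4/5 (T = -4/(-5) = -4*(-1/5) = 4/5 ≈ 0.80000)
469*T = 469*(4/5) = 1876/5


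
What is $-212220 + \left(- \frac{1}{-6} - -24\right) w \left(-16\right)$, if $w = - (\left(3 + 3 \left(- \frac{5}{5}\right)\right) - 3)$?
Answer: $-213380$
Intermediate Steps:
$w = 3$ ($w = - (\left(3 + 3 \left(\left(-5\right) \frac{1}{5}\right)\right) - 3) = - (\left(3 + 3 \left(-1\right)\right) - 3) = - (\left(3 - 3\right) - 3) = - (0 - 3) = \left(-1\right) \left(-3\right) = 3$)
$-212220 + \left(- \frac{1}{-6} - -24\right) w \left(-16\right) = -212220 + \left(- \frac{1}{-6} - -24\right) 3 \left(-16\right) = -212220 + \left(\left(-1\right) \left(- \frac{1}{6}\right) + 24\right) 3 \left(-16\right) = -212220 + \left(\frac{1}{6} + 24\right) 3 \left(-16\right) = -212220 + \frac{145}{6} \cdot 3 \left(-16\right) = -212220 + \frac{145}{2} \left(-16\right) = -212220 - 1160 = -213380$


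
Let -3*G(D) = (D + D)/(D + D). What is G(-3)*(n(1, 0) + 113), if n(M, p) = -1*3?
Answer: -110/3 ≈ -36.667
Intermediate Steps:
G(D) = -⅓ (G(D) = -(D + D)/(3*(D + D)) = -2*D/(3*(2*D)) = -2*D*1/(2*D)/3 = -⅓*1 = -⅓)
n(M, p) = -3
G(-3)*(n(1, 0) + 113) = -(-3 + 113)/3 = -⅓*110 = -110/3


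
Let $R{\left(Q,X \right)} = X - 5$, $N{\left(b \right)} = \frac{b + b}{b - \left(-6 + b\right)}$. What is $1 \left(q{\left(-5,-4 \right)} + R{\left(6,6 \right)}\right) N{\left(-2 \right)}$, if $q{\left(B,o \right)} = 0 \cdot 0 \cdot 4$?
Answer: $- \frac{2}{3} \approx -0.66667$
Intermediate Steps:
$N{\left(b \right)} = \frac{b}{3}$ ($N{\left(b \right)} = \frac{2 b}{6} = 2 b \frac{1}{6} = \frac{b}{3}$)
$q{\left(B,o \right)} = 0$ ($q{\left(B,o \right)} = 0 \cdot 4 = 0$)
$R{\left(Q,X \right)} = -5 + X$
$1 \left(q{\left(-5,-4 \right)} + R{\left(6,6 \right)}\right) N{\left(-2 \right)} = 1 \left(0 + \left(-5 + 6\right)\right) \frac{1}{3} \left(-2\right) = 1 \left(0 + 1\right) \left(- \frac{2}{3}\right) = 1 \cdot 1 \left(- \frac{2}{3}\right) = 1 \left(- \frac{2}{3}\right) = - \frac{2}{3}$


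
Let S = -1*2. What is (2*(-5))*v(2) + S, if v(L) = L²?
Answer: -42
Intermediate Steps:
S = -2
(2*(-5))*v(2) + S = (2*(-5))*2² - 2 = -10*4 - 2 = -40 - 2 = -42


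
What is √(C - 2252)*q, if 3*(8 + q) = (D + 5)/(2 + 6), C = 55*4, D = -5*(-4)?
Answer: -167*I*√127/6 ≈ -313.67*I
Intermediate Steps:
D = 20
C = 220
q = -167/24 (q = -8 + ((20 + 5)/(2 + 6))/3 = -8 + (25/8)/3 = -8 + (25*(⅛))/3 = -8 + (⅓)*(25/8) = -8 + 25/24 = -167/24 ≈ -6.9583)
√(C - 2252)*q = √(220 - 2252)*(-167/24) = √(-2032)*(-167/24) = (4*I*√127)*(-167/24) = -167*I*√127/6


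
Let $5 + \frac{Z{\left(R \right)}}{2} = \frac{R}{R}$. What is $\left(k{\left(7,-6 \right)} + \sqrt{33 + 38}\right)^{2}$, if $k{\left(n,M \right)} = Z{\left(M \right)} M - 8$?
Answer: $\left(40 + \sqrt{71}\right)^{2} \approx 2345.1$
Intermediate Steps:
$Z{\left(R \right)} = -8$ ($Z{\left(R \right)} = -10 + 2 \frac{R}{R} = -10 + 2 \cdot 1 = -10 + 2 = -8$)
$k{\left(n,M \right)} = -8 - 8 M$ ($k{\left(n,M \right)} = - 8 M - 8 = -8 - 8 M$)
$\left(k{\left(7,-6 \right)} + \sqrt{33 + 38}\right)^{2} = \left(\left(-8 - -48\right) + \sqrt{33 + 38}\right)^{2} = \left(\left(-8 + 48\right) + \sqrt{71}\right)^{2} = \left(40 + \sqrt{71}\right)^{2}$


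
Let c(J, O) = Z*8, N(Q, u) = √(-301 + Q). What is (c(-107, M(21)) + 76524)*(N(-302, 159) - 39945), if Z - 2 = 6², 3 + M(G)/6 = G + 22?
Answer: -3068894460 + 230484*I*√67 ≈ -3.0689e+9 + 1.8866e+6*I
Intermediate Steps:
M(G) = 114 + 6*G (M(G) = -18 + 6*(G + 22) = -18 + 6*(22 + G) = -18 + (132 + 6*G) = 114 + 6*G)
Z = 38 (Z = 2 + 6² = 2 + 36 = 38)
c(J, O) = 304 (c(J, O) = 38*8 = 304)
(c(-107, M(21)) + 76524)*(N(-302, 159) - 39945) = (304 + 76524)*(√(-301 - 302) - 39945) = 76828*(√(-603) - 39945) = 76828*(3*I*√67 - 39945) = 76828*(-39945 + 3*I*√67) = -3068894460 + 230484*I*√67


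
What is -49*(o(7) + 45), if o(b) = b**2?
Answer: -4606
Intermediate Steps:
-49*(o(7) + 45) = -49*(7**2 + 45) = -49*(49 + 45) = -49*94 = -4606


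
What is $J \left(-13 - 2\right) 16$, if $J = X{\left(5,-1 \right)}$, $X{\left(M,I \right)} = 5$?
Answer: $-1200$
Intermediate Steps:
$J = 5$
$J \left(-13 - 2\right) 16 = 5 \left(-13 - 2\right) 16 = 5 \left(\left(-15\right) 16\right) = 5 \left(-240\right) = -1200$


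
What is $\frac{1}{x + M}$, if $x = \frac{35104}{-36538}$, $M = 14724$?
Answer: $\frac{18269}{268975204} \approx 6.7921 \cdot 10^{-5}$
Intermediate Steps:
$x = - \frac{17552}{18269}$ ($x = 35104 \left(- \frac{1}{36538}\right) = - \frac{17552}{18269} \approx -0.96075$)
$\frac{1}{x + M} = \frac{1}{- \frac{17552}{18269} + 14724} = \frac{1}{\frac{268975204}{18269}} = \frac{18269}{268975204}$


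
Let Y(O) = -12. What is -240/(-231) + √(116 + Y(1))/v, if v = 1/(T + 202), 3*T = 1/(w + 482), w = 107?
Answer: 80/77 + 713870*√26/1767 ≈ 2061.0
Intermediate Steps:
T = 1/1767 (T = 1/(3*(107 + 482)) = (⅓)/589 = (⅓)*(1/589) = 1/1767 ≈ 0.00056593)
v = 1767/356935 (v = 1/(1/1767 + 202) = 1/(356935/1767) = 1767/356935 ≈ 0.0049505)
-240/(-231) + √(116 + Y(1))/v = -240/(-231) + √(116 - 12)/(1767/356935) = -240*(-1/231) + √104*(356935/1767) = 80/77 + (2*√26)*(356935/1767) = 80/77 + 713870*√26/1767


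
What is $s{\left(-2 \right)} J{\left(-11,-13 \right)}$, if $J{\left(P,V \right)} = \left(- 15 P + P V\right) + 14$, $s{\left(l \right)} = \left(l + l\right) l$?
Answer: $2576$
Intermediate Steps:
$s{\left(l \right)} = 2 l^{2}$ ($s{\left(l \right)} = 2 l l = 2 l^{2}$)
$J{\left(P,V \right)} = 14 - 15 P + P V$
$s{\left(-2 \right)} J{\left(-11,-13 \right)} = 2 \left(-2\right)^{2} \left(14 - -165 - -143\right) = 2 \cdot 4 \left(14 + 165 + 143\right) = 8 \cdot 322 = 2576$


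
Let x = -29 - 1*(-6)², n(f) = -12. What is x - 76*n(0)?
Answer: 847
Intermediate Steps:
x = -65 (x = -29 - 1*36 = -29 - 36 = -65)
x - 76*n(0) = -65 - 76*(-12) = -65 + 912 = 847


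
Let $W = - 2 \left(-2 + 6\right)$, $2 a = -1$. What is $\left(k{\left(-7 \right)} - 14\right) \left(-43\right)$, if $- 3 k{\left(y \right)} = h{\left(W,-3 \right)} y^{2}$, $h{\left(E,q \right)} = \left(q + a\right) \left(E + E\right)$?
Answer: $\frac{119798}{3} \approx 39933.0$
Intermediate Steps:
$a = - \frac{1}{2}$ ($a = \frac{1}{2} \left(-1\right) = - \frac{1}{2} \approx -0.5$)
$W = -8$ ($W = \left(-2\right) 4 = -8$)
$h{\left(E,q \right)} = 2 E \left(- \frac{1}{2} + q\right)$ ($h{\left(E,q \right)} = \left(q - \frac{1}{2}\right) \left(E + E\right) = \left(- \frac{1}{2} + q\right) 2 E = 2 E \left(- \frac{1}{2} + q\right)$)
$k{\left(y \right)} = - \frac{56 y^{2}}{3}$ ($k{\left(y \right)} = - \frac{- 8 \left(-1 + 2 \left(-3\right)\right) y^{2}}{3} = - \frac{- 8 \left(-1 - 6\right) y^{2}}{3} = - \frac{\left(-8\right) \left(-7\right) y^{2}}{3} = - \frac{56 y^{2}}{3}$)
$\left(k{\left(-7 \right)} - 14\right) \left(-43\right) = \left(- \frac{56 \left(-7\right)^{2}}{3} - 14\right) \left(-43\right) = \left(\left(- \frac{56}{3}\right) 49 - 14\right) \left(-43\right) = \left(- \frac{2744}{3} - 14\right) \left(-43\right) = \left(- \frac{2786}{3}\right) \left(-43\right) = \frac{119798}{3}$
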